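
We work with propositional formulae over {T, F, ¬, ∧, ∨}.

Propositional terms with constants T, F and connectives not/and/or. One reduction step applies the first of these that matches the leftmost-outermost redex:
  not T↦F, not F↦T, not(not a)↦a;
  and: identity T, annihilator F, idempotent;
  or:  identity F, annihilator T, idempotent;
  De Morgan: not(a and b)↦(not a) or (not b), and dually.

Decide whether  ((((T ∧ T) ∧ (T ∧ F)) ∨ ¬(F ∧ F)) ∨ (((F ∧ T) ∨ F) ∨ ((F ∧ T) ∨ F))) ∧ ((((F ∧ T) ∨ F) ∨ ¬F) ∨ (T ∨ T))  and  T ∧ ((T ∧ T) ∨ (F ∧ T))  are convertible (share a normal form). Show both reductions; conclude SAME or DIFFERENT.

Term A:
  start: ((((T ∧ T) ∧ (T ∧ F)) ∨ ¬(F ∧ F)) ∨ (((F ∧ T) ∨ F) ∨ ((F ∧ T) ∨ F))) ∧ ((((F ∧ T) ∨ F) ∨ ¬F) ∨ (T ∨ T))
  [1] (((T ∧ (T ∧ F)) ∨ ¬(F ∧ F)) ∨ (((F ∧ T) ∨ F) ∨ ((F ∧ T) ∨ F))) ∧ ((((F ∧ T) ∨ F) ∨ ¬F) ∨ (T ∨ T))
  [2] (((T ∧ F) ∨ ¬(F ∧ F)) ∨ (((F ∧ T) ∨ F) ∨ ((F ∧ T) ∨ F))) ∧ ((((F ∧ T) ∨ F) ∨ ¬F) ∨ (T ∨ T))
  [3] ((F ∨ ¬(F ∧ F)) ∨ (((F ∧ T) ∨ F) ∨ ((F ∧ T) ∨ F))) ∧ ((((F ∧ T) ∨ F) ∨ ¬F) ∨ (T ∨ T))
  [4] (¬(F ∧ F) ∨ (((F ∧ T) ∨ F) ∨ ((F ∧ T) ∨ F))) ∧ ((((F ∧ T) ∨ F) ∨ ¬F) ∨ (T ∨ T))
  [5] ((¬F ∨ ¬F) ∨ (((F ∧ T) ∨ F) ∨ ((F ∧ T) ∨ F))) ∧ ((((F ∧ T) ∨ F) ∨ ¬F) ∨ (T ∨ T))
  [6] (¬F ∨ (((F ∧ T) ∨ F) ∨ ((F ∧ T) ∨ F))) ∧ ((((F ∧ T) ∨ F) ∨ ¬F) ∨ (T ∨ T))
  [7] (T ∨ (((F ∧ T) ∨ F) ∨ ((F ∧ T) ∨ F))) ∧ ((((F ∧ T) ∨ F) ∨ ¬F) ∨ (T ∨ T))
  [8] T ∧ ((((F ∧ T) ∨ F) ∨ ¬F) ∨ (T ∨ T))
  [9] (((F ∧ T) ∨ F) ∨ ¬F) ∨ (T ∨ T)
  [10] ((F ∧ T) ∨ ¬F) ∨ (T ∨ T)
  [11] (F ∨ ¬F) ∨ (T ∨ T)
  [12] ¬F ∨ (T ∨ T)
  [13] T ∨ (T ∨ T)
  [14] T

Term B:
  start: T ∧ ((T ∧ T) ∨ (F ∧ T))
  [1] (T ∧ T) ∨ (F ∧ T)
  [2] T ∨ (F ∧ T)
  [3] T

Answer: SAME — A ⇓ T, B ⇓ T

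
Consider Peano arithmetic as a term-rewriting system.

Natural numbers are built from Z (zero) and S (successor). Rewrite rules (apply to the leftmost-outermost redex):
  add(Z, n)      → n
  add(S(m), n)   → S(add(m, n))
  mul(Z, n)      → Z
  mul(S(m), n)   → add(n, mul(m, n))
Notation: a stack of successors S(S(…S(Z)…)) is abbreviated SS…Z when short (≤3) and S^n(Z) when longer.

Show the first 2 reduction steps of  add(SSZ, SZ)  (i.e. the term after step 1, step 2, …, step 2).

Answer: after 2 steps: S(S(add(Z, SZ)))

Derivation:
  start: add(SSZ, SZ)
  step 1: S(add(SZ, SZ))
  step 2: S(S(add(Z, SZ)))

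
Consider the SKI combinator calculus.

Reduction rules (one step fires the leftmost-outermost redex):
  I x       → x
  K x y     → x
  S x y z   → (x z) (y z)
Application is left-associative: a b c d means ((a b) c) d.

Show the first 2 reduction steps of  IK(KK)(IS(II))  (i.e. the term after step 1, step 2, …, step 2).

Answer: after 2 steps: KK

Reduction:
  start: IK(KK)(IS(II))
  step 1: K(KK)(IS(II))
  step 2: KK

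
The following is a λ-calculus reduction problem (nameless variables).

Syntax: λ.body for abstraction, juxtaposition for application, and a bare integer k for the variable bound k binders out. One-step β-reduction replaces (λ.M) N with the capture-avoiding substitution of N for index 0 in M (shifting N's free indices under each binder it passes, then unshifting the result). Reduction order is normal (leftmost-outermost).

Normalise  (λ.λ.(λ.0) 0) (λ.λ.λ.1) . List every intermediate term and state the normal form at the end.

  start: (λ.λ.(λ.0) 0) (λ.λ.λ.1)
  →1  λ.(λ.0) 0
  →2  λ.0

Answer: normal form = λ.0  (in 2 steps)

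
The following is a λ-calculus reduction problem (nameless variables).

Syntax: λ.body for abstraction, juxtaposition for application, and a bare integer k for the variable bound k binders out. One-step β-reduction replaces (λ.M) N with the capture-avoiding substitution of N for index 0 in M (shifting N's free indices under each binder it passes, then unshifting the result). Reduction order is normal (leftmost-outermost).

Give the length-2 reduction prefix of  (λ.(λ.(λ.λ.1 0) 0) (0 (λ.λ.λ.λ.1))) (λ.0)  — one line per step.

  start: (λ.(λ.(λ.λ.1 0) 0) (0 (λ.λ.λ.λ.1))) (λ.0)
  step 1: (λ.(λ.λ.1 0) 0) ((λ.0) (λ.λ.λ.λ.1))
  step 2: (λ.λ.1 0) ((λ.0) (λ.λ.λ.λ.1))

Answer: after 2 steps: (λ.λ.1 0) ((λ.0) (λ.λ.λ.λ.1))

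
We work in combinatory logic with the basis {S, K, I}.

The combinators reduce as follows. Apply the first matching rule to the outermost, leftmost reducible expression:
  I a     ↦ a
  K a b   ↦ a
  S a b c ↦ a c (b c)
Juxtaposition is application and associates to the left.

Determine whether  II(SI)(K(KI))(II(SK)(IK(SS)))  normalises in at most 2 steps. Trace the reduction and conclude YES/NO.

Answer: NO — after 2 steps the term is SI(K(KI))(II(SK)(IK(SS))), not yet normal

Working:
  start: II(SI)(K(KI))(II(SK)(IK(SS)))
  →1  I(SI)(K(KI))(II(SK)(IK(SS)))
  →2  SI(K(KI))(II(SK)(IK(SS)))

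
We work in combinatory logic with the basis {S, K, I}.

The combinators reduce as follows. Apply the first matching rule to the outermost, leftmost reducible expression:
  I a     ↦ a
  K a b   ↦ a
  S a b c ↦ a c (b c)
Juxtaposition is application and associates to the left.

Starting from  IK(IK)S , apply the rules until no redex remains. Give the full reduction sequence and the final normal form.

Answer: normal form = K  (in 3 steps)

Reduction:
  start: IK(IK)S
  →1  K(IK)S
  →2  IK
  →3  K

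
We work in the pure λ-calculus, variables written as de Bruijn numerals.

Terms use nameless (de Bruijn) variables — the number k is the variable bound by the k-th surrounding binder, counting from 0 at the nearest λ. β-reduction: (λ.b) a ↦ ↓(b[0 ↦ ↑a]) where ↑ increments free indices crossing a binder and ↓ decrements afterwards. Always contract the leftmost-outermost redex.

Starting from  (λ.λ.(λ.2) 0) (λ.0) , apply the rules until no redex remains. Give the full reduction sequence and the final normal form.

Answer: normal form = λ.λ.0  (in 2 steps)

Working:
  start: (λ.λ.(λ.2) 0) (λ.0)
  step 1: λ.(λ.λ.0) 0
  step 2: λ.λ.0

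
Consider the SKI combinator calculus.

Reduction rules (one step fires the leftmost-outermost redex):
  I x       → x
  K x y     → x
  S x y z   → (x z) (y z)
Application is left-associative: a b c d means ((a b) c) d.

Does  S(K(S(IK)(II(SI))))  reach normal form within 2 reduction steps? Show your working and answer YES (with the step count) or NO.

  start: S(K(S(IK)(II(SI))))
  →1  S(K(SK(II(SI))))
  →2  S(K(SK(I(SI))))

Answer: NO — after 2 steps the term is S(K(SK(I(SI)))), not yet normal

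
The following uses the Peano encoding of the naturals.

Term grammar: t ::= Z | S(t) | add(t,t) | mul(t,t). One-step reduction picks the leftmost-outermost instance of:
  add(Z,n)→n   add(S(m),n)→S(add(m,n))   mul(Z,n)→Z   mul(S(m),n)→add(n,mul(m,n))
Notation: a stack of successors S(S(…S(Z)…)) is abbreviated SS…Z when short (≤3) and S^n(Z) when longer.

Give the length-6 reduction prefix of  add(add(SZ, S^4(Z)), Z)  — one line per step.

  start: add(add(SZ, S^4(Z)), Z)
  step 1: add(S(add(Z, S^4(Z))), Z)
  step 2: S(add(add(Z, S^4(Z)), Z))
  step 3: S(add(S^4(Z), Z))
  step 4: S(S(add(SSSZ, Z)))
  step 5: S(S(S(add(SSZ, Z))))
  step 6: S(S(S(S(add(SZ, Z)))))

Answer: after 6 steps: S(S(S(S(add(SZ, Z)))))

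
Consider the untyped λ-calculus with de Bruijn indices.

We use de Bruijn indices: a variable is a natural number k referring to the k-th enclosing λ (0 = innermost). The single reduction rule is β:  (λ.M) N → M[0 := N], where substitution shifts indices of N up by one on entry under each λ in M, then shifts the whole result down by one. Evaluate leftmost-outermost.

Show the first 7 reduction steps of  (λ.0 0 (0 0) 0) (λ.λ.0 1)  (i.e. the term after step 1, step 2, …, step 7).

Answer: after 7 steps: (λ.λ.0 1) (λ.λ.0 1)

Reduction:
  start: (λ.0 0 (0 0) 0) (λ.λ.0 1)
  [1] (λ.λ.0 1) (λ.λ.0 1) ((λ.λ.0 1) (λ.λ.0 1)) (λ.λ.0 1)
  [2] (λ.0 (λ.λ.0 1)) ((λ.λ.0 1) (λ.λ.0 1)) (λ.λ.0 1)
  [3] (λ.λ.0 1) (λ.λ.0 1) (λ.λ.0 1) (λ.λ.0 1)
  [4] (λ.0 (λ.λ.0 1)) (λ.λ.0 1) (λ.λ.0 1)
  [5] (λ.λ.0 1) (λ.λ.0 1) (λ.λ.0 1)
  [6] (λ.0 (λ.λ.0 1)) (λ.λ.0 1)
  [7] (λ.λ.0 1) (λ.λ.0 1)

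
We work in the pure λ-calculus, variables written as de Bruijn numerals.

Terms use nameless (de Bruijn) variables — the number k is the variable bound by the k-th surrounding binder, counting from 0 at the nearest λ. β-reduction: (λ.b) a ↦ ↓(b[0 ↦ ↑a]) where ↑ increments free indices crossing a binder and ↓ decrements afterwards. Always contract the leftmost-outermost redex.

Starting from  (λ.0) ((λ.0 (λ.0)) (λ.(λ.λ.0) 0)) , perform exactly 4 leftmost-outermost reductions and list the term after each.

Answer: after 4 steps: λ.0

Working:
  start: (λ.0) ((λ.0 (λ.0)) (λ.(λ.λ.0) 0))
  step 1: (λ.0 (λ.0)) (λ.(λ.λ.0) 0)
  step 2: (λ.(λ.λ.0) 0) (λ.0)
  step 3: (λ.λ.0) (λ.0)
  step 4: λ.0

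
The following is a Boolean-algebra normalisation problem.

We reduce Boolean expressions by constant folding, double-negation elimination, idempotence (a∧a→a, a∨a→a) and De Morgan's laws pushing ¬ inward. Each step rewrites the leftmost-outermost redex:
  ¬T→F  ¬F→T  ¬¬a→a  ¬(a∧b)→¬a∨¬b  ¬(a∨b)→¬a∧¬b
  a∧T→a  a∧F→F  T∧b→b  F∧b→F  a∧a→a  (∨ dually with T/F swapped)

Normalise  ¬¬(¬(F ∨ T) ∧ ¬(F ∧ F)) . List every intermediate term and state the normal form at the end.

  start: ¬¬(¬(F ∨ T) ∧ ¬(F ∧ F))
  step 1: ¬(F ∨ T) ∧ ¬(F ∧ F)
  step 2: (¬F ∧ ¬T) ∧ ¬(F ∧ F)
  step 3: (T ∧ ¬T) ∧ ¬(F ∧ F)
  step 4: ¬T ∧ ¬(F ∧ F)
  step 5: F ∧ ¬(F ∧ F)
  step 6: F

Answer: normal form = F  (in 6 steps)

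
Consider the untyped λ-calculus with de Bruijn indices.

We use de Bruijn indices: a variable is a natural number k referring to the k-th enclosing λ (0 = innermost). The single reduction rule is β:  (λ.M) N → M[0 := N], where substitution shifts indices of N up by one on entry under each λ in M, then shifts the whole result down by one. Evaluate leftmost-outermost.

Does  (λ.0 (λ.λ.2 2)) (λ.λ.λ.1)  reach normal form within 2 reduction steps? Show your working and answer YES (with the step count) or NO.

Answer: YES — reaches normal form λ.λ.1 in 2 ≤ 2 steps

Derivation:
  start: (λ.0 (λ.λ.2 2)) (λ.λ.λ.1)
  [1] (λ.λ.λ.1) (λ.λ.(λ.λ.λ.1) (λ.λ.λ.1))
  [2] λ.λ.1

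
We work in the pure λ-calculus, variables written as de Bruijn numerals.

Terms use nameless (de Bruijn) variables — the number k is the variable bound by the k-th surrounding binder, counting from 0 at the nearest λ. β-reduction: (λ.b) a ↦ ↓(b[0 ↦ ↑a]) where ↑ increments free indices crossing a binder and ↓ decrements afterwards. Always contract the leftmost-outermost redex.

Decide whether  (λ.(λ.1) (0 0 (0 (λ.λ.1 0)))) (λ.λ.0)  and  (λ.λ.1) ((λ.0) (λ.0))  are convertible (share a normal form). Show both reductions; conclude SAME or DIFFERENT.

Term A:
  start: (λ.(λ.1) (0 0 (0 (λ.λ.1 0)))) (λ.λ.0)
  step 1: (λ.λ.λ.0) ((λ.λ.0) (λ.λ.0) ((λ.λ.0) (λ.λ.1 0)))
  step 2: λ.λ.0

Term B:
  start: (λ.λ.1) ((λ.0) (λ.0))
  step 1: λ.(λ.0) (λ.0)
  step 2: λ.λ.0

Answer: SAME — A ⇓ λ.λ.0, B ⇓ λ.λ.0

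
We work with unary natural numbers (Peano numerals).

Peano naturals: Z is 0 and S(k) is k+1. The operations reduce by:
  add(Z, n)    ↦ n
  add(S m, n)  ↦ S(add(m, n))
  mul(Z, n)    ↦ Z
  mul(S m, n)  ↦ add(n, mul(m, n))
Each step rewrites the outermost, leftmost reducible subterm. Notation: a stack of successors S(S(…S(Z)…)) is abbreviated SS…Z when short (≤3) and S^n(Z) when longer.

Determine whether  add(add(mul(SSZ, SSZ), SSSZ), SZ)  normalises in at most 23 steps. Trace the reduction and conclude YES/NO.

Answer: YES — reaches normal form S^8(Z) in 22 ≤ 23 steps

Reduction:
  start: add(add(mul(SSZ, SSZ), SSSZ), SZ)
  →1  add(add(add(SSZ, mul(SZ, SSZ)), SSSZ), SZ)
  →2  add(add(S(add(SZ, mul(SZ, SSZ))), SSSZ), SZ)
  →3  add(S(add(add(SZ, mul(SZ, SSZ)), SSSZ)), SZ)
  →4  S(add(add(add(SZ, mul(SZ, SSZ)), SSSZ), SZ))
  →5  S(add(add(S(add(Z, mul(SZ, SSZ))), SSSZ), SZ))
  →6  S(add(S(add(add(Z, mul(SZ, SSZ)), SSSZ)), SZ))
  →7  S(S(add(add(add(Z, mul(SZ, SSZ)), SSSZ), SZ)))
  →8  S(S(add(add(mul(SZ, SSZ), SSSZ), SZ)))
  →9  S(S(add(add(add(SSZ, mul(Z, SSZ)), SSSZ), SZ)))
  →10  S(S(add(add(S(add(SZ, mul(Z, SSZ))), SSSZ), SZ)))
  →11  S(S(add(S(add(add(SZ, mul(Z, SSZ)), SSSZ)), SZ)))
  →12  S(S(S(add(add(add(SZ, mul(Z, SSZ)), SSSZ), SZ))))
  →13  S(S(S(add(add(S(add(Z, mul(Z, SSZ))), SSSZ), SZ))))
  →14  S(S(S(add(S(add(add(Z, mul(Z, SSZ)), SSSZ)), SZ))))
  →15  S(S(S(S(add(add(add(Z, mul(Z, SSZ)), SSSZ), SZ)))))
  →16  S(S(S(S(add(add(mul(Z, SSZ), SSSZ), SZ)))))
  →17  S(S(S(S(add(add(Z, SSSZ), SZ)))))
  →18  S(S(S(S(add(SSSZ, SZ)))))
  →19  S(S(S(S(S(add(SSZ, SZ))))))
  →20  S(S(S(S(S(S(add(SZ, SZ)))))))
  →21  S(S(S(S(S(S(S(add(Z, SZ))))))))
  →22  S^8(Z)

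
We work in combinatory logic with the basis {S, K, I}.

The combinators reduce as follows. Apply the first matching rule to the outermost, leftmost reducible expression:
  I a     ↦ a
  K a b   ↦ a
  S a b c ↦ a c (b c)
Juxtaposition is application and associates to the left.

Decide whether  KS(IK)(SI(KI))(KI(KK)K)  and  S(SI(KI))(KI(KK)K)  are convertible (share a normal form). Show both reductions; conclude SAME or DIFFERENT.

Term A:
  start: KS(IK)(SI(KI))(KI(KK)K)
  →1  S(SI(KI))(KI(KK)K)
  →2  S(SI(KI))(IK)
  →3  S(SI(KI))K

Term B:
  start: S(SI(KI))(KI(KK)K)
  →1  S(SI(KI))(IK)
  →2  S(SI(KI))K

Answer: SAME — A ⇓ S(SI(KI))K, B ⇓ S(SI(KI))K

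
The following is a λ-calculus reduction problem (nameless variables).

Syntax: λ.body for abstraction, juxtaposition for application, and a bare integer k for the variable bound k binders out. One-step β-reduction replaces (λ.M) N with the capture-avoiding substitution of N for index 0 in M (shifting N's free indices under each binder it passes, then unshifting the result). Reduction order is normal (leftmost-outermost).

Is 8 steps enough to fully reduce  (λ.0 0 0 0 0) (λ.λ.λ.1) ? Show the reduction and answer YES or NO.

  start: (λ.0 0 0 0 0) (λ.λ.λ.1)
  →1  (λ.λ.λ.1) (λ.λ.λ.1) (λ.λ.λ.1) (λ.λ.λ.1) (λ.λ.λ.1)
  →2  (λ.λ.1) (λ.λ.λ.1) (λ.λ.λ.1) (λ.λ.λ.1)
  →3  (λ.λ.λ.λ.1) (λ.λ.λ.1) (λ.λ.λ.1)
  →4  (λ.λ.λ.1) (λ.λ.λ.1)
  →5  λ.λ.1

Answer: YES — reaches normal form λ.λ.1 in 5 ≤ 8 steps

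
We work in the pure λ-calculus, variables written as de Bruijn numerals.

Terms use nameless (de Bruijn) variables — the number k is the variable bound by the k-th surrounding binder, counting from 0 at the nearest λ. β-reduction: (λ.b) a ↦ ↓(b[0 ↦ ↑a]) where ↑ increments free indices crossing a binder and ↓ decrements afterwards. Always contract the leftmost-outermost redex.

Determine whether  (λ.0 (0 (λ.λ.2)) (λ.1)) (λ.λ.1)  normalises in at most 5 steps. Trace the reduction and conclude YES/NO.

Answer: YES — reaches normal form λ.λ.λ.λ.λ.1 in 4 ≤ 5 steps

Working:
  start: (λ.0 (0 (λ.λ.2)) (λ.1)) (λ.λ.1)
  step 1: (λ.λ.1) ((λ.λ.1) (λ.λ.λ.λ.1)) (λ.λ.λ.1)
  step 2: (λ.(λ.λ.1) (λ.λ.λ.λ.1)) (λ.λ.λ.1)
  step 3: (λ.λ.1) (λ.λ.λ.λ.1)
  step 4: λ.λ.λ.λ.λ.1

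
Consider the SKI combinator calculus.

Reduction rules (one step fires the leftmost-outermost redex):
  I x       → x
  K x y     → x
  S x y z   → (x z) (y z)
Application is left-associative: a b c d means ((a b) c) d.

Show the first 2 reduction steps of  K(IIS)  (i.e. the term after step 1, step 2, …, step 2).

  start: K(IIS)
  [1] K(IS)
  [2] KS

Answer: after 2 steps: KS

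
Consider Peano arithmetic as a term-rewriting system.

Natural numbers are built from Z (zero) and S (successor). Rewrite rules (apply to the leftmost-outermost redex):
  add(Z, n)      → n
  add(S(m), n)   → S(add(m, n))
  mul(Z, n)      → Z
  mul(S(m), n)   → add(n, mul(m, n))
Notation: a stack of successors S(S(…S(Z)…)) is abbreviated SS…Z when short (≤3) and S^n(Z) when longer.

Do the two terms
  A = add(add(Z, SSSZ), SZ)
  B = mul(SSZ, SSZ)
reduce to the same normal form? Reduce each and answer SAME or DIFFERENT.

Answer: SAME — A ⇓ S^4(Z), B ⇓ S^4(Z)

Working:
Term A:
  start: add(add(Z, SSSZ), SZ)
  [1] add(SSSZ, SZ)
  [2] S(add(SSZ, SZ))
  [3] S(S(add(SZ, SZ)))
  [4] S(S(S(add(Z, SZ))))
  [5] S^4(Z)

Term B:
  start: mul(SSZ, SSZ)
  [1] add(SSZ, mul(SZ, SSZ))
  [2] S(add(SZ, mul(SZ, SSZ)))
  [3] S(S(add(Z, mul(SZ, SSZ))))
  [4] S(S(mul(SZ, SSZ)))
  [5] S(S(add(SSZ, mul(Z, SSZ))))
  [6] S(S(S(add(SZ, mul(Z, SSZ)))))
  [7] S(S(S(S(add(Z, mul(Z, SSZ))))))
  [8] S(S(S(S(mul(Z, SSZ)))))
  [9] S^4(Z)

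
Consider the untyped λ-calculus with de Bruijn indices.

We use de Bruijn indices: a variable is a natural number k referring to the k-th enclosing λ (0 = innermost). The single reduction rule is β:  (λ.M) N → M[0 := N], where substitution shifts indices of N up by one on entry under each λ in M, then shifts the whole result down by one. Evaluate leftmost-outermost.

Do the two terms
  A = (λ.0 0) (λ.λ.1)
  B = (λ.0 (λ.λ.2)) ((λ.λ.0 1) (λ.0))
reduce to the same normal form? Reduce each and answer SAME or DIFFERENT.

Answer: DIFFERENT — A ⇓ λ.λ.λ.1, B ⇓ λ.λ.0 (λ.0)

Working:
Term A:
  start: (λ.0 0) (λ.λ.1)
  [1] (λ.λ.1) (λ.λ.1)
  [2] λ.λ.λ.1

Term B:
  start: (λ.0 (λ.λ.2)) ((λ.λ.0 1) (λ.0))
  [1] (λ.λ.0 1) (λ.0) (λ.λ.(λ.λ.0 1) (λ.0))
  [2] (λ.0 (λ.0)) (λ.λ.(λ.λ.0 1) (λ.0))
  [3] (λ.λ.(λ.λ.0 1) (λ.0)) (λ.0)
  [4] λ.(λ.λ.0 1) (λ.0)
  [5] λ.λ.0 (λ.0)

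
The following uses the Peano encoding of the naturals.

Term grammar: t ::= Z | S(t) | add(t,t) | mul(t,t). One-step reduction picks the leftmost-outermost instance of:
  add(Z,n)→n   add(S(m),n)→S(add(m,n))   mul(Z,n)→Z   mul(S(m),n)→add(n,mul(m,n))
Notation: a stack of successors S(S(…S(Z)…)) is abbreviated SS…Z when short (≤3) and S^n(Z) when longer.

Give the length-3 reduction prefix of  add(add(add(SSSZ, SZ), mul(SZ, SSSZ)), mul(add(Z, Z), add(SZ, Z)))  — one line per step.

Answer: after 3 steps: S(add(add(add(SSZ, SZ), mul(SZ, SSSZ)), mul(add(Z, Z), add(SZ, Z))))

Working:
  start: add(add(add(SSSZ, SZ), mul(SZ, SSSZ)), mul(add(Z, Z), add(SZ, Z)))
  step 1: add(add(S(add(SSZ, SZ)), mul(SZ, SSSZ)), mul(add(Z, Z), add(SZ, Z)))
  step 2: add(S(add(add(SSZ, SZ), mul(SZ, SSSZ))), mul(add(Z, Z), add(SZ, Z)))
  step 3: S(add(add(add(SSZ, SZ), mul(SZ, SSSZ)), mul(add(Z, Z), add(SZ, Z))))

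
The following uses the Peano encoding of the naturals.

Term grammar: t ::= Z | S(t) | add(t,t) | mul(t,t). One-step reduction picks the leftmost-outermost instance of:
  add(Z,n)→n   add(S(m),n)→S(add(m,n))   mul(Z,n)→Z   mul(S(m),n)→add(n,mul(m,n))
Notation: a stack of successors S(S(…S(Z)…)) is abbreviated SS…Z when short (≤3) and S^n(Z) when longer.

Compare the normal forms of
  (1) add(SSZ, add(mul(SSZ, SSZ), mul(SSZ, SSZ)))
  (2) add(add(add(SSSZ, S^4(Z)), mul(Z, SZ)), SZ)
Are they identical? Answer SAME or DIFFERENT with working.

Term A:
  start: add(SSZ, add(mul(SSZ, SSZ), mul(SSZ, SSZ)))
  step 1: S(add(SZ, add(mul(SSZ, SSZ), mul(SSZ, SSZ))))
  step 2: S(S(add(Z, add(mul(SSZ, SSZ), mul(SSZ, SSZ)))))
  step 3: S(S(add(mul(SSZ, SSZ), mul(SSZ, SSZ))))
  step 4: S(S(add(add(SSZ, mul(SZ, SSZ)), mul(SSZ, SSZ))))
  step 5: S(S(add(S(add(SZ, mul(SZ, SSZ))), mul(SSZ, SSZ))))
  step 6: S(S(S(add(add(SZ, mul(SZ, SSZ)), mul(SSZ, SSZ)))))
  step 7: S(S(S(add(S(add(Z, mul(SZ, SSZ))), mul(SSZ, SSZ)))))
  step 8: S(S(S(S(add(add(Z, mul(SZ, SSZ)), mul(SSZ, SSZ))))))
  step 9: S(S(S(S(add(mul(SZ, SSZ), mul(SSZ, SSZ))))))
  step 10: S(S(S(S(add(add(SSZ, mul(Z, SSZ)), mul(SSZ, SSZ))))))
  step 11: S(S(S(S(add(S(add(SZ, mul(Z, SSZ))), mul(SSZ, SSZ))))))
  step 12: S(S(S(S(S(add(add(SZ, mul(Z, SSZ)), mul(SSZ, SSZ)))))))
  step 13: S(S(S(S(S(add(S(add(Z, mul(Z, SSZ))), mul(SSZ, SSZ)))))))
  step 14: S(S(S(S(S(S(add(add(Z, mul(Z, SSZ)), mul(SSZ, SSZ))))))))
  step 15: S(S(S(S(S(S(add(mul(Z, SSZ), mul(SSZ, SSZ))))))))
  step 16: S(S(S(S(S(S(add(Z, mul(SSZ, SSZ))))))))
  step 17: S(S(S(S(S(S(mul(SSZ, SSZ)))))))
  step 18: S(S(S(S(S(S(add(SSZ, mul(SZ, SSZ))))))))
  step 19: S(S(S(S(S(S(S(add(SZ, mul(SZ, SSZ)))))))))
  step 20: S(S(S(S(S(S(S(S(add(Z, mul(SZ, SSZ))))))))))
  step 21: S(S(S(S(S(S(S(S(mul(SZ, SSZ)))))))))
  step 22: S(S(S(S(S(S(S(S(add(SSZ, mul(Z, SSZ))))))))))
  step 23: S(S(S(S(S(S(S(S(S(add(SZ, mul(Z, SSZ)))))))))))
  step 24: S(S(S(S(S(S(S(S(S(S(add(Z, mul(Z, SSZ))))))))))))
  step 25: S(S(S(S(S(S(S(S(S(S(mul(Z, SSZ)))))))))))
  step 26: S^10(Z)

Term B:
  start: add(add(add(SSSZ, S^4(Z)), mul(Z, SZ)), SZ)
  step 1: add(add(S(add(SSZ, S^4(Z))), mul(Z, SZ)), SZ)
  step 2: add(S(add(add(SSZ, S^4(Z)), mul(Z, SZ))), SZ)
  step 3: S(add(add(add(SSZ, S^4(Z)), mul(Z, SZ)), SZ))
  step 4: S(add(add(S(add(SZ, S^4(Z))), mul(Z, SZ)), SZ))
  step 5: S(add(S(add(add(SZ, S^4(Z)), mul(Z, SZ))), SZ))
  step 6: S(S(add(add(add(SZ, S^4(Z)), mul(Z, SZ)), SZ)))
  step 7: S(S(add(add(S(add(Z, S^4(Z))), mul(Z, SZ)), SZ)))
  step 8: S(S(add(S(add(add(Z, S^4(Z)), mul(Z, SZ))), SZ)))
  step 9: S(S(S(add(add(add(Z, S^4(Z)), mul(Z, SZ)), SZ))))
  step 10: S(S(S(add(add(S^4(Z), mul(Z, SZ)), SZ))))
  step 11: S(S(S(add(S(add(SSSZ, mul(Z, SZ))), SZ))))
  step 12: S(S(S(S(add(add(SSSZ, mul(Z, SZ)), SZ)))))
  step 13: S(S(S(S(add(S(add(SSZ, mul(Z, SZ))), SZ)))))
  step 14: S(S(S(S(S(add(add(SSZ, mul(Z, SZ)), SZ))))))
  step 15: S(S(S(S(S(add(S(add(SZ, mul(Z, SZ))), SZ))))))
  step 16: S(S(S(S(S(S(add(add(SZ, mul(Z, SZ)), SZ)))))))
  step 17: S(S(S(S(S(S(add(S(add(Z, mul(Z, SZ))), SZ)))))))
  step 18: S(S(S(S(S(S(S(add(add(Z, mul(Z, SZ)), SZ))))))))
  step 19: S(S(S(S(S(S(S(add(mul(Z, SZ), SZ))))))))
  step 20: S(S(S(S(S(S(S(add(Z, SZ))))))))
  step 21: S^8(Z)

Answer: DIFFERENT — A ⇓ S^10(Z), B ⇓ S^8(Z)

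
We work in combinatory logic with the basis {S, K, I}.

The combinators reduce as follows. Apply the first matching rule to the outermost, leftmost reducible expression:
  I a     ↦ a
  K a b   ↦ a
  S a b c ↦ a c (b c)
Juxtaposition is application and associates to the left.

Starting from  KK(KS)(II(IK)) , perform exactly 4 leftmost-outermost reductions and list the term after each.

  start: KK(KS)(II(IK))
  →1  K(II(IK))
  →2  K(I(IK))
  →3  K(IK)
  →4  KK

Answer: after 4 steps: KK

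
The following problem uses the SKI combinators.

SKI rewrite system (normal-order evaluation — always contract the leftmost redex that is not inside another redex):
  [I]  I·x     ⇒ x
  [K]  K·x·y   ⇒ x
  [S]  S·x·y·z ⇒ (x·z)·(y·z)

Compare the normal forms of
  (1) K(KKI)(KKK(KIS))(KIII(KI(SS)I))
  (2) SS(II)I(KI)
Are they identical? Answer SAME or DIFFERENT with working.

Term A:
  start: K(KKI)(KKK(KIS))(KIII(KI(SS)I))
  step 1: KKI(KIII(KI(SS)I))
  step 2: K(KIII(KI(SS)I))
  step 3: K(II(KI(SS)I))
  step 4: K(I(KI(SS)I))
  step 5: K(KI(SS)I)
  step 6: K(II)
  step 7: KI

Term B:
  start: SS(II)I(KI)
  step 1: SI(III)(KI)
  step 2: I(KI)(III(KI))
  step 3: KI(III(KI))
  step 4: I

Answer: DIFFERENT — A ⇓ KI, B ⇓ I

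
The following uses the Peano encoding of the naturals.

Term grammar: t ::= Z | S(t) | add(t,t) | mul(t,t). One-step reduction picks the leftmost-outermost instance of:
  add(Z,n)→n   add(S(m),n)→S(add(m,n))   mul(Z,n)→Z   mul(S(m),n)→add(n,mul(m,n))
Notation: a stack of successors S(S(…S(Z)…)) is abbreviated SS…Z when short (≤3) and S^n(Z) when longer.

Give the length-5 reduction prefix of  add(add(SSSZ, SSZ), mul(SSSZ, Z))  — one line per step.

  start: add(add(SSSZ, SSZ), mul(SSSZ, Z))
  step 1: add(S(add(SSZ, SSZ)), mul(SSSZ, Z))
  step 2: S(add(add(SSZ, SSZ), mul(SSSZ, Z)))
  step 3: S(add(S(add(SZ, SSZ)), mul(SSSZ, Z)))
  step 4: S(S(add(add(SZ, SSZ), mul(SSSZ, Z))))
  step 5: S(S(add(S(add(Z, SSZ)), mul(SSSZ, Z))))

Answer: after 5 steps: S(S(add(S(add(Z, SSZ)), mul(SSSZ, Z))))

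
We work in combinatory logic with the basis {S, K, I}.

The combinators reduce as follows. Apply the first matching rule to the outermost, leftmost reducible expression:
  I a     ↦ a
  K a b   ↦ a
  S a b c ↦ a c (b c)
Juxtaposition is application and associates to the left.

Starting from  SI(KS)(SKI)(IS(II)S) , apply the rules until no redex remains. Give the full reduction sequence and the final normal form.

Answer: normal form = S(SIS)  (in 7 steps)

Derivation:
  start: SI(KS)(SKI)(IS(II)S)
  [1] I(SKI)(KS(SKI))(IS(II)S)
  [2] SKI(KS(SKI))(IS(II)S)
  [3] K(KS(SKI))(I(KS(SKI)))(IS(II)S)
  [4] KS(SKI)(IS(II)S)
  [5] S(IS(II)S)
  [6] S(S(II)S)
  [7] S(SIS)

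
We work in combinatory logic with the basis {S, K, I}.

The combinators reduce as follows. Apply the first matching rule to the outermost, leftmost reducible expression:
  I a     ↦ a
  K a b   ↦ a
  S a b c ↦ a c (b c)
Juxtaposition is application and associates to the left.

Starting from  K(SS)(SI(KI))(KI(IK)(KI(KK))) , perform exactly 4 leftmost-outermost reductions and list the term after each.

Answer: after 4 steps: SSI

Reduction:
  start: K(SS)(SI(KI))(KI(IK)(KI(KK)))
  →1  SS(KI(IK)(KI(KK)))
  →2  SS(I(KI(KK)))
  →3  SS(KI(KK))
  →4  SSI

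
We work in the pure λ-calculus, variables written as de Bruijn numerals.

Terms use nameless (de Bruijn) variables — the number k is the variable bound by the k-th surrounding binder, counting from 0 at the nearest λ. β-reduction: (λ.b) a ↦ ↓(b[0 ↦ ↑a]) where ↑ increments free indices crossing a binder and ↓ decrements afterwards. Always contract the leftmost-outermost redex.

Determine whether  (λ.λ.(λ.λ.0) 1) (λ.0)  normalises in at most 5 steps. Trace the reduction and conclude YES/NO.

Answer: YES — reaches normal form λ.λ.0 in 2 ≤ 5 steps

Derivation:
  start: (λ.λ.(λ.λ.0) 1) (λ.0)
  →1  λ.(λ.λ.0) (λ.0)
  →2  λ.λ.0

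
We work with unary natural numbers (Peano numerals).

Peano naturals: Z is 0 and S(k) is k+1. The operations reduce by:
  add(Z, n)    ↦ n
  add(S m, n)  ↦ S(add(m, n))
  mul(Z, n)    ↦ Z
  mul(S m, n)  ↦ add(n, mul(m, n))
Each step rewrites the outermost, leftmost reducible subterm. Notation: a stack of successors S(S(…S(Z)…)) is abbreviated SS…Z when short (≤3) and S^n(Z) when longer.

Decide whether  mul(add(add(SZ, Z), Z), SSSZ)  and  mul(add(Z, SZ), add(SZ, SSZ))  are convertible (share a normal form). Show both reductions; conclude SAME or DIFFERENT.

Term A:
  start: mul(add(add(SZ, Z), Z), SSSZ)
  step 1: mul(add(S(add(Z, Z)), Z), SSSZ)
  step 2: mul(S(add(add(Z, Z), Z)), SSSZ)
  step 3: add(SSSZ, mul(add(add(Z, Z), Z), SSSZ))
  step 4: S(add(SSZ, mul(add(add(Z, Z), Z), SSSZ)))
  step 5: S(S(add(SZ, mul(add(add(Z, Z), Z), SSSZ))))
  step 6: S(S(S(add(Z, mul(add(add(Z, Z), Z), SSSZ)))))
  step 7: S(S(S(mul(add(add(Z, Z), Z), SSSZ))))
  step 8: S(S(S(mul(add(Z, Z), SSSZ))))
  step 9: S(S(S(mul(Z, SSSZ))))
  step 10: SSSZ

Term B:
  start: mul(add(Z, SZ), add(SZ, SSZ))
  step 1: mul(SZ, add(SZ, SSZ))
  step 2: add(add(SZ, SSZ), mul(Z, add(SZ, SSZ)))
  step 3: add(S(add(Z, SSZ)), mul(Z, add(SZ, SSZ)))
  step 4: S(add(add(Z, SSZ), mul(Z, add(SZ, SSZ))))
  step 5: S(add(SSZ, mul(Z, add(SZ, SSZ))))
  step 6: S(S(add(SZ, mul(Z, add(SZ, SSZ)))))
  step 7: S(S(S(add(Z, mul(Z, add(SZ, SSZ))))))
  step 8: S(S(S(mul(Z, add(SZ, SSZ)))))
  step 9: SSSZ

Answer: SAME — A ⇓ SSSZ, B ⇓ SSSZ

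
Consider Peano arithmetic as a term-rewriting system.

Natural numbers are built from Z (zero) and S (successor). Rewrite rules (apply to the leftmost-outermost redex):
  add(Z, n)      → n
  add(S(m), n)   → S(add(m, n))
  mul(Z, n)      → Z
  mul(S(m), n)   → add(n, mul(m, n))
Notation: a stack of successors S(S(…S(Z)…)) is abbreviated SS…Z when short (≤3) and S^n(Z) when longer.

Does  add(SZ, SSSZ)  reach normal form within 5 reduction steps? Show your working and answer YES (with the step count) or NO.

  start: add(SZ, SSSZ)
  [1] S(add(Z, SSSZ))
  [2] S^4(Z)

Answer: YES — reaches normal form S^4(Z) in 2 ≤ 5 steps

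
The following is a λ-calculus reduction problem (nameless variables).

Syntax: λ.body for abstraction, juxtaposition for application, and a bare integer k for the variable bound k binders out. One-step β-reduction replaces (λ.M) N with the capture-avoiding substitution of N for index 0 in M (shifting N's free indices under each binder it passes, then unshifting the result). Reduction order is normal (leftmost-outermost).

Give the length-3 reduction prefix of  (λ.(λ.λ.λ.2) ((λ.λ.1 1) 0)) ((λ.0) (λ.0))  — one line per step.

  start: (λ.(λ.λ.λ.2) ((λ.λ.1 1) 0)) ((λ.0) (λ.0))
  →1  (λ.λ.λ.2) ((λ.λ.1 1) ((λ.0) (λ.0)))
  →2  λ.λ.(λ.λ.1 1) ((λ.0) (λ.0))
  →3  λ.λ.λ.(λ.0) (λ.0) ((λ.0) (λ.0))

Answer: after 3 steps: λ.λ.λ.(λ.0) (λ.0) ((λ.0) (λ.0))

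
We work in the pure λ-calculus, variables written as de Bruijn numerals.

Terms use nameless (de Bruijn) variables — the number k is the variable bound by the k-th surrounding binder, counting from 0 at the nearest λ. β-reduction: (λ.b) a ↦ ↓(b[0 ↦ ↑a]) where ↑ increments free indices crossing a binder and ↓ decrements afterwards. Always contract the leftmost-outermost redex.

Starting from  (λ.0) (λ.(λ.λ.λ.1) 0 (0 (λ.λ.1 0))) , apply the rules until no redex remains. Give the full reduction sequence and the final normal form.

  start: (λ.0) (λ.(λ.λ.λ.1) 0 (0 (λ.λ.1 0)))
  step 1: λ.(λ.λ.λ.1) 0 (0 (λ.λ.1 0))
  step 2: λ.(λ.λ.1) (0 (λ.λ.1 0))
  step 3: λ.λ.1 (λ.λ.1 0)

Answer: normal form = λ.λ.1 (λ.λ.1 0)  (in 3 steps)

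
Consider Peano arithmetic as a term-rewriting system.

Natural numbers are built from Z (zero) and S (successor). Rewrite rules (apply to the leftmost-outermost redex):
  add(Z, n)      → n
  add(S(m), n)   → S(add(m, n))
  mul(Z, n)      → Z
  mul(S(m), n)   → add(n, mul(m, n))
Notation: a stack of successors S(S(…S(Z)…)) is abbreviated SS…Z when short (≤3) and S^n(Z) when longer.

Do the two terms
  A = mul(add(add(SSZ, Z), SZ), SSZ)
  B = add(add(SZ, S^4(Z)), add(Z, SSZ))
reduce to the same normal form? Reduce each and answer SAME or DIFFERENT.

Term A:
  start: mul(add(add(SSZ, Z), SZ), SSZ)
  →1  mul(add(S(add(SZ, Z)), SZ), SSZ)
  →2  mul(S(add(add(SZ, Z), SZ)), SSZ)
  →3  add(SSZ, mul(add(add(SZ, Z), SZ), SSZ))
  →4  S(add(SZ, mul(add(add(SZ, Z), SZ), SSZ)))
  →5  S(S(add(Z, mul(add(add(SZ, Z), SZ), SSZ))))
  →6  S(S(mul(add(add(SZ, Z), SZ), SSZ)))
  →7  S(S(mul(add(S(add(Z, Z)), SZ), SSZ)))
  →8  S(S(mul(S(add(add(Z, Z), SZ)), SSZ)))
  →9  S(S(add(SSZ, mul(add(add(Z, Z), SZ), SSZ))))
  →10  S(S(S(add(SZ, mul(add(add(Z, Z), SZ), SSZ)))))
  →11  S(S(S(S(add(Z, mul(add(add(Z, Z), SZ), SSZ))))))
  →12  S(S(S(S(mul(add(add(Z, Z), SZ), SSZ)))))
  →13  S(S(S(S(mul(add(Z, SZ), SSZ)))))
  →14  S(S(S(S(mul(SZ, SSZ)))))
  →15  S(S(S(S(add(SSZ, mul(Z, SSZ))))))
  →16  S(S(S(S(S(add(SZ, mul(Z, SSZ)))))))
  →17  S(S(S(S(S(S(add(Z, mul(Z, SSZ))))))))
  →18  S(S(S(S(S(S(mul(Z, SSZ)))))))
  →19  S^6(Z)

Term B:
  start: add(add(SZ, S^4(Z)), add(Z, SSZ))
  →1  add(S(add(Z, S^4(Z))), add(Z, SSZ))
  →2  S(add(add(Z, S^4(Z)), add(Z, SSZ)))
  →3  S(add(S^4(Z), add(Z, SSZ)))
  →4  S(S(add(SSSZ, add(Z, SSZ))))
  →5  S(S(S(add(SSZ, add(Z, SSZ)))))
  →6  S(S(S(S(add(SZ, add(Z, SSZ))))))
  →7  S(S(S(S(S(add(Z, add(Z, SSZ)))))))
  →8  S(S(S(S(S(add(Z, SSZ))))))
  →9  S^7(Z)

Answer: DIFFERENT — A ⇓ S^6(Z), B ⇓ S^7(Z)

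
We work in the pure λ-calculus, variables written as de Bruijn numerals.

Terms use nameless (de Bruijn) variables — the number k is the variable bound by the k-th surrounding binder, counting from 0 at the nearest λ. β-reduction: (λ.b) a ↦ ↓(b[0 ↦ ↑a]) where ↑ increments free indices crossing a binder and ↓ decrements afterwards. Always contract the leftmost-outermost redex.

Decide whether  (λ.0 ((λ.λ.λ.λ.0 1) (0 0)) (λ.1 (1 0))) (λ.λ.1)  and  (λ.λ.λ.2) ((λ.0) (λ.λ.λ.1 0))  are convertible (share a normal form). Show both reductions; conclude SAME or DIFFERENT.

Term A:
  start: (λ.0 ((λ.λ.λ.λ.0 1) (0 0)) (λ.1 (1 0))) (λ.λ.1)
  [1] (λ.λ.1) ((λ.λ.λ.λ.0 1) ((λ.λ.1) (λ.λ.1))) (λ.(λ.λ.1) ((λ.λ.1) 0))
  [2] (λ.(λ.λ.λ.λ.0 1) ((λ.λ.1) (λ.λ.1))) (λ.(λ.λ.1) ((λ.λ.1) 0))
  [3] (λ.λ.λ.λ.0 1) ((λ.λ.1) (λ.λ.1))
  [4] λ.λ.λ.0 1

Term B:
  start: (λ.λ.λ.2) ((λ.0) (λ.λ.λ.1 0))
  [1] λ.λ.(λ.0) (λ.λ.λ.1 0)
  [2] λ.λ.λ.λ.λ.1 0

Answer: DIFFERENT — A ⇓ λ.λ.λ.0 1, B ⇓ λ.λ.λ.λ.λ.1 0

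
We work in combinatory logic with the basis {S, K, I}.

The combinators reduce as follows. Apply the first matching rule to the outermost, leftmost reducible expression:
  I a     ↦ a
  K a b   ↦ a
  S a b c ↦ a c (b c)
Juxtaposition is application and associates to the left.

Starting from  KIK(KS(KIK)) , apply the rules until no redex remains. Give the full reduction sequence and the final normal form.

Answer: normal form = S  (in 3 steps)

Working:
  start: KIK(KS(KIK))
  [1] I(KS(KIK))
  [2] KS(KIK)
  [3] S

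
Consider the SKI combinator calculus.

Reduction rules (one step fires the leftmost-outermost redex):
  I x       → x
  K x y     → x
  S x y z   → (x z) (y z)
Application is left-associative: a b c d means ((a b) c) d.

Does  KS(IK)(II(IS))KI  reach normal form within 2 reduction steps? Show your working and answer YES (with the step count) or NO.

Answer: NO — after 2 steps the term is II(IS)I(KI), not yet normal

Derivation:
  start: KS(IK)(II(IS))KI
  →1  S(II(IS))KI
  →2  II(IS)I(KI)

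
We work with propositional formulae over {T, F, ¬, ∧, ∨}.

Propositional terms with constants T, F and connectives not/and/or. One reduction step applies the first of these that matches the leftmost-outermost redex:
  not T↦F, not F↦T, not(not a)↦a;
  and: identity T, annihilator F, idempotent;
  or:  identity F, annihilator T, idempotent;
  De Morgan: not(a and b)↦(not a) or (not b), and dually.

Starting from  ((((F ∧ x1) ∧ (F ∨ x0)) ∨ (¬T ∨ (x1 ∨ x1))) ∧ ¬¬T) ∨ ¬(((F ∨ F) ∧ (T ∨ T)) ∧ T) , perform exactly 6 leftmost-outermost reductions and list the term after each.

  start: ((((F ∧ x1) ∧ (F ∨ x0)) ∨ (¬T ∨ (x1 ∨ x1))) ∧ ¬¬T) ∨ ¬(((F ∨ F) ∧ (T ∨ T)) ∧ T)
  →1  (((F ∧ (F ∨ x0)) ∨ (¬T ∨ (x1 ∨ x1))) ∧ ¬¬T) ∨ ¬(((F ∨ F) ∧ (T ∨ T)) ∧ T)
  →2  ((F ∨ (¬T ∨ (x1 ∨ x1))) ∧ ¬¬T) ∨ ¬(((F ∨ F) ∧ (T ∨ T)) ∧ T)
  →3  ((¬T ∨ (x1 ∨ x1)) ∧ ¬¬T) ∨ ¬(((F ∨ F) ∧ (T ∨ T)) ∧ T)
  →4  ((F ∨ (x1 ∨ x1)) ∧ ¬¬T) ∨ ¬(((F ∨ F) ∧ (T ∨ T)) ∧ T)
  →5  ((x1 ∨ x1) ∧ ¬¬T) ∨ ¬(((F ∨ F) ∧ (T ∨ T)) ∧ T)
  →6  (x1 ∧ ¬¬T) ∨ ¬(((F ∨ F) ∧ (T ∨ T)) ∧ T)

Answer: after 6 steps: (x1 ∧ ¬¬T) ∨ ¬(((F ∨ F) ∧ (T ∨ T)) ∧ T)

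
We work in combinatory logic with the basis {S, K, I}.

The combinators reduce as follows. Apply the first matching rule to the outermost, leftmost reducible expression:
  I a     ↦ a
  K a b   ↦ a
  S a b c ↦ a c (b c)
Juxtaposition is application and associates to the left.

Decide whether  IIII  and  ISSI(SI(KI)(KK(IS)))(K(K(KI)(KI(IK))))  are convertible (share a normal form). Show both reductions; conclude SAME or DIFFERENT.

Term A:
  start: IIII
  step 1: III
  step 2: II
  step 3: I

Term B:
  start: ISSI(SI(KI)(KK(IS)))(K(K(KI)(KI(IK))))
  step 1: SSI(SI(KI)(KK(IS)))(K(K(KI)(KI(IK))))
  step 2: S(SI(KI)(KK(IS)))(I(SI(KI)(KK(IS))))(K(K(KI)(KI(IK))))
  step 3: SI(KI)(KK(IS))(K(K(KI)(KI(IK))))(I(SI(KI)(KK(IS)))(K(K(KI)(KI(IK)))))
  step 4: I(KK(IS))(KI(KK(IS)))(K(K(KI)(KI(IK))))(I(SI(KI)(KK(IS)))(K(K(KI)(KI(IK)))))
  step 5: KK(IS)(KI(KK(IS)))(K(K(KI)(KI(IK))))(I(SI(KI)(KK(IS)))(K(K(KI)(KI(IK)))))
  step 6: K(KI(KK(IS)))(K(K(KI)(KI(IK))))(I(SI(KI)(KK(IS)))(K(K(KI)(KI(IK)))))
  step 7: KI(KK(IS))(I(SI(KI)(KK(IS)))(K(K(KI)(KI(IK)))))
  step 8: I(I(SI(KI)(KK(IS)))(K(K(KI)(KI(IK)))))
  step 9: I(SI(KI)(KK(IS)))(K(K(KI)(KI(IK))))
  step 10: SI(KI)(KK(IS))(K(K(KI)(KI(IK))))
  step 11: I(KK(IS))(KI(KK(IS)))(K(K(KI)(KI(IK))))
  step 12: KK(IS)(KI(KK(IS)))(K(K(KI)(KI(IK))))
  step 13: K(KI(KK(IS)))(K(K(KI)(KI(IK))))
  step 14: KI(KK(IS))
  step 15: I

Answer: SAME — A ⇓ I, B ⇓ I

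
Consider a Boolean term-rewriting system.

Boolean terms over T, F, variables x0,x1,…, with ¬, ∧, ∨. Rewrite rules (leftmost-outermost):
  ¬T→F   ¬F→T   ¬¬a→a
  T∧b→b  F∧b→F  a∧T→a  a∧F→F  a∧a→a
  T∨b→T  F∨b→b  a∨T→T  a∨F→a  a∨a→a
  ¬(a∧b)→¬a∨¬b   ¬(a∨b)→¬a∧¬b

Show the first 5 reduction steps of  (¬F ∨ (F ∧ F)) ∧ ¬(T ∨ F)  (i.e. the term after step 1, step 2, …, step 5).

  start: (¬F ∨ (F ∧ F)) ∧ ¬(T ∨ F)
  →1  (T ∨ (F ∧ F)) ∧ ¬(T ∨ F)
  →2  T ∧ ¬(T ∨ F)
  →3  ¬(T ∨ F)
  →4  ¬T ∧ ¬F
  →5  F ∧ ¬F

Answer: after 5 steps: F ∧ ¬F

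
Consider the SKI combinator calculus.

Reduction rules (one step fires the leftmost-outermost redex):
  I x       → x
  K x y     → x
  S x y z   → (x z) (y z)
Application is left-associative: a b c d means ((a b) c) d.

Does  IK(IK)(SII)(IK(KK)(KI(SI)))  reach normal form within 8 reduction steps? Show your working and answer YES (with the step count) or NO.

  start: IK(IK)(SII)(IK(KK)(KI(SI)))
  step 1: K(IK)(SII)(IK(KK)(KI(SI)))
  step 2: IK(IK(KK)(KI(SI)))
  step 3: K(IK(KK)(KI(SI)))
  step 4: K(K(KK)(KI(SI)))
  step 5: K(KK)

Answer: YES — reaches normal form K(KK) in 5 ≤ 8 steps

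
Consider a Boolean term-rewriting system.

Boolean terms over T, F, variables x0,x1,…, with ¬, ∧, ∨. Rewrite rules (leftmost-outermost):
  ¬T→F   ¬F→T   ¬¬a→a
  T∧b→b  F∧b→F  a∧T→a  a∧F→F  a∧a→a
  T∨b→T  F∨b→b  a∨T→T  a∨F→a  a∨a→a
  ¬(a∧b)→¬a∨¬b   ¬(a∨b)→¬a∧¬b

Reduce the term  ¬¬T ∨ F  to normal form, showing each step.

Answer: normal form = T  (in 2 steps)

Reduction:
  start: ¬¬T ∨ F
  →1  ¬¬T
  →2  T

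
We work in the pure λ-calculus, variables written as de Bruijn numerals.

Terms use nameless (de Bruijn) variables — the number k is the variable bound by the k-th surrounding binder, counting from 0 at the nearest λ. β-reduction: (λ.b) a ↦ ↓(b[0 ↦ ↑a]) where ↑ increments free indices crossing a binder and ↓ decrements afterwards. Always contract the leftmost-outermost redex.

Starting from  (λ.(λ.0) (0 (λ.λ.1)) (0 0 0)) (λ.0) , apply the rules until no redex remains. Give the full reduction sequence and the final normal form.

  start: (λ.(λ.0) (0 (λ.λ.1)) (0 0 0)) (λ.0)
  [1] (λ.0) ((λ.0) (λ.λ.1)) ((λ.0) (λ.0) (λ.0))
  [2] (λ.0) (λ.λ.1) ((λ.0) (λ.0) (λ.0))
  [3] (λ.λ.1) ((λ.0) (λ.0) (λ.0))
  [4] λ.(λ.0) (λ.0) (λ.0)
  [5] λ.(λ.0) (λ.0)
  [6] λ.λ.0

Answer: normal form = λ.λ.0  (in 6 steps)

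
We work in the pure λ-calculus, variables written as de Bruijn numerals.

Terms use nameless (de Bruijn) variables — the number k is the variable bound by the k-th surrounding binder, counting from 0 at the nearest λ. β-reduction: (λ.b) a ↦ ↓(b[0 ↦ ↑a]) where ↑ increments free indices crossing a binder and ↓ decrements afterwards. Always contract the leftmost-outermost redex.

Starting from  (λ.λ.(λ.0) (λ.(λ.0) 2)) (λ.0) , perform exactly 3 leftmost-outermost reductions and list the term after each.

  start: (λ.λ.(λ.0) (λ.(λ.0) 2)) (λ.0)
  [1] λ.(λ.0) (λ.(λ.0) (λ.0))
  [2] λ.λ.(λ.0) (λ.0)
  [3] λ.λ.λ.0

Answer: after 3 steps: λ.λ.λ.0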